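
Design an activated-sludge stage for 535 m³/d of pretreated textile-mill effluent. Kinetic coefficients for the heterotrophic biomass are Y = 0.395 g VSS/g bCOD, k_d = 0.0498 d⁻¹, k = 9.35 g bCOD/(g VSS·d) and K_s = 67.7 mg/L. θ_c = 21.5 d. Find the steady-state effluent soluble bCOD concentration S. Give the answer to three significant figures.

From the Monod/SRT balance for a CMAS, S = K_s·(1+k_d θ_c)/[θ_c·(Y k − k_d) − 1] = 67.7 × (1 + 0.0498 × 21.5) / [21.5 × (0.395 × 9.35 − 0.0498) − 1] = 140.2 / 77.33 = 1.813 mg/L.

S ≈ 1.81 mg/L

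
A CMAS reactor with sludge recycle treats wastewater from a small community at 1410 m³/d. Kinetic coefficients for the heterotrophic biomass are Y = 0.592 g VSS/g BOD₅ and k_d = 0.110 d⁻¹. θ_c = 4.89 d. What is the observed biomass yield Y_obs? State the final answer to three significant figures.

Y_obs ≈ 0.385 g VSS/g BOD₅

The observed yield is Y_obs = Y/(1 + k_d·θ_c) = 0.592 / (1 + 0.110 × 4.89) = 0.592 / 1.538 = 0.3849 g VSS per g BOD₅ removed.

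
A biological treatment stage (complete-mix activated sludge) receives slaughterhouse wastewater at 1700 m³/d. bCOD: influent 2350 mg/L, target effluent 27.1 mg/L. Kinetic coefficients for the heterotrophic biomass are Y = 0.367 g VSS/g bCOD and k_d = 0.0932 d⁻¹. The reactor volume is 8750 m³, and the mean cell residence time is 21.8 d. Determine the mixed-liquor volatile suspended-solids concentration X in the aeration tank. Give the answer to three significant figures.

Solving the biomass balance for X: X = Y Q (S₀−S) θ_c / [V (1+k_d θ_c)] = 0.367 × 1700 × (2350 − 27.1) × 21.8 / [8750 × (1 + 0.0932 × 21.8)] = 1191 mg/L.

X ≈ 1190 mg/L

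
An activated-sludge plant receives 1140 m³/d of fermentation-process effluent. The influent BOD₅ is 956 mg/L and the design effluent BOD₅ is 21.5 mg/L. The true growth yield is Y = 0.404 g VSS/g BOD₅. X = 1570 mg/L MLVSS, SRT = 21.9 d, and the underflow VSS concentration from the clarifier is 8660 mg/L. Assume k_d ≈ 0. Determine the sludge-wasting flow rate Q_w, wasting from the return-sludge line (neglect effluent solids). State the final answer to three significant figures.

Q_w ≈ 49.7 m³/d

With k_d = 0 the design equation reduces to V = Y Q (S₀−S) θ_c / X = 0.404 × 1140 × (956 − 21.5) × 21.9 / 1570 = 6004 m³.
Wasting from the return line (neglecting effluent solids): Q_w = V·X / (θ_c·X_r) = 6004 × 1570 / (21.9 × 8660) = 49.70 m³/d.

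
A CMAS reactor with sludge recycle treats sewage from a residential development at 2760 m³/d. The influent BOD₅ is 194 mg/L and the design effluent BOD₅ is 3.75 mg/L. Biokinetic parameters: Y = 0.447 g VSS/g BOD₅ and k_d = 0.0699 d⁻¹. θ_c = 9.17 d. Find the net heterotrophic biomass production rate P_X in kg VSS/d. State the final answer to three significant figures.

Observed yield with endogenous decay: Y_obs = Y / (1 + k_d·θ_c) = 0.447 / (1 + 0.0699 × 9.17) = 0.447 / 1.641 = 0.2724 g VSS/g BOD₅.
Mass of BOD₅ removed per day: Q(S₀ − S) = 2760 × 190.2 g/m³ = 525.1 kg/d.
P_X = Y_obs · Q(S₀ − S) = 0.2724 × 525.1 = 143.0 kg VSS/d.

P_X ≈ 143 kg VSS/d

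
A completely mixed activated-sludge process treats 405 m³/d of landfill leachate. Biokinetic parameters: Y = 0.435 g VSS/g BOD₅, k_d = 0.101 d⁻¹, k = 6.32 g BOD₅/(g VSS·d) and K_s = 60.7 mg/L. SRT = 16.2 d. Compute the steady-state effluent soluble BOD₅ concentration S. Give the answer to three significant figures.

From the Monod/SRT balance for a CMAS, S = K_s·(1+k_d θ_c)/[θ_c·(Y k − k_d) − 1] = 60.7 × (1 + 0.101 × 16.2) / [16.2 × (0.435 × 6.32 − 0.101) − 1] = 160.0 / 41.90 = 3.819 mg/L.

S ≈ 3.82 mg/L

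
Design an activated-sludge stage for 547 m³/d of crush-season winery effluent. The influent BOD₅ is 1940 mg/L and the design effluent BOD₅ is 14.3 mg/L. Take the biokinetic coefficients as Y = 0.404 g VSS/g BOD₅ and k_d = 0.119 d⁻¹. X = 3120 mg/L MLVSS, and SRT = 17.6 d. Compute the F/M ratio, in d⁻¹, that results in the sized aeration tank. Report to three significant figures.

Steady-state biomass mass balance: V·X·(1 + k_d·θ_c) = Y·Q·(S₀ − S)·θ_c, so V = 0.404 × 547 × (1940 − 14.3) × 17.6 / [3120 × (1 + 0.119 × 17.6)] = 7.49×10^6 / 9655 = 775.8 m³.
Food-to-microorganism ratio F/M = Q S₀ / (V X) = 547 × 1940 / (775.8 × 3120) = 0.4384 d⁻¹.

F/M ≈ 0.438 d⁻¹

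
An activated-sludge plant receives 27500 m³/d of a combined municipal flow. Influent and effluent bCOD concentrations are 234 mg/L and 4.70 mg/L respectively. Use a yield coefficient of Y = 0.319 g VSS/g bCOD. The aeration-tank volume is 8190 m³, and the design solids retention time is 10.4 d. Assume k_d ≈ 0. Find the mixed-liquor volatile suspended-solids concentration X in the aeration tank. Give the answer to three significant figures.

From V·X = Y·Q·(S₀ − S)·θ_c (decay neglected): X = 0.319 × 27500 × (234 − 4.70) × 10.4 / 8190 = 2554 mg/L.

X ≈ 2550 mg/L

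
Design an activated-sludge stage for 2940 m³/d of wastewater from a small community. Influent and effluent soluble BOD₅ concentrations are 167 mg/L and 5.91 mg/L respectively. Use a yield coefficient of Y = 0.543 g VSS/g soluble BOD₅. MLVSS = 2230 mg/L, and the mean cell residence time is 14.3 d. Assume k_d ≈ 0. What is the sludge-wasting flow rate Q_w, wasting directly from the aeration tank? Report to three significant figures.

Q_w ≈ 115 m³/d

V·X = Y·Q·ΔS·θ_c gives V = 0.543 × 2940 × (167 − 5.91) × 14.3 / 2230 = 1649 m³.
For wasting at MLVSS concentration, Q_w = V/θ_c = 1649/14.3 = 115.3 m³/d.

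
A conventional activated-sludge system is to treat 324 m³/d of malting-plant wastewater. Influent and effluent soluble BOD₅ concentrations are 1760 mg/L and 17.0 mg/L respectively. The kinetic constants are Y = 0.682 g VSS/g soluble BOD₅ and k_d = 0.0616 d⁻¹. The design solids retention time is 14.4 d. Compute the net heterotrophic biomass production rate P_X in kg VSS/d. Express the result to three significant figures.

P_X ≈ 204 kg VSS/d

Correct the yield for decay: Y_obs = Y/(1 + k_d θ_c) = 0.682 / (1 + 0.0616 × 14.4) = 0.682 / 1.887 = 0.3614.
ΔS = 1760 − 17.0 = 1743 mg/L, so the substrate removal rate is 324 × 1743/1000 = 564.7 kg soluble BOD₅/d.
Net biomass production P_X = Y_obs × Q·(S₀ − S) = 0.3614 × 564.7 = 204.1 kg VSS/d.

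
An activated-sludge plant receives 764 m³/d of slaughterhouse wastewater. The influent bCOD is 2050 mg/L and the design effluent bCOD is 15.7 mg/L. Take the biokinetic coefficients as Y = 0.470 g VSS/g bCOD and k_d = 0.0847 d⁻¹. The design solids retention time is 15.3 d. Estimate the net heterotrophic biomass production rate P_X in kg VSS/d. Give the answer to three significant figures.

P_X ≈ 318 kg VSS/d

Correct the yield for decay: Y_obs = Y/(1 + k_d θ_c) = 0.470 / (1 + 0.0847 × 15.3) = 0.470 / 2.296 = 0.2047.
ΔS = 2050 − 15.7 = 2034 mg/L, so the substrate removal rate is 764 × 2034/1000 = 1554 kg bCOD/d.
So the net sludge growth is P_X = 0.2047 × 1554 = 318.2 kg VSS/d.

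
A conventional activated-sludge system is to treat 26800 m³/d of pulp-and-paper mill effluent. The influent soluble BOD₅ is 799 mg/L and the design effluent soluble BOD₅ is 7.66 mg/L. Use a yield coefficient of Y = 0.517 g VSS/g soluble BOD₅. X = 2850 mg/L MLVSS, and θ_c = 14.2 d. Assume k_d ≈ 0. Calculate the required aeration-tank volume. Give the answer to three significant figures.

Biomass mass balance (decay neglected): V·X = Y·Q·(S₀ − S)·θ_c, so V = 0.517 × 26800 × (799 − 7.66) × 14.2 / 2850 = 54630 m³.

V ≈ 54600 m³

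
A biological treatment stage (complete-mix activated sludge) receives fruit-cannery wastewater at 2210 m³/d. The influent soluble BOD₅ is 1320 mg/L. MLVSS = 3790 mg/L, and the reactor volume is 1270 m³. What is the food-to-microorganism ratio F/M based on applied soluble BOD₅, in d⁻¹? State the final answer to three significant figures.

F/M = Q·S₀ / (V·X) = 2210 × 1320 / (1270 × 3790) = 0.6061 g soluble BOD₅·(g VSS·d)⁻¹.

F/M ≈ 0.606 d⁻¹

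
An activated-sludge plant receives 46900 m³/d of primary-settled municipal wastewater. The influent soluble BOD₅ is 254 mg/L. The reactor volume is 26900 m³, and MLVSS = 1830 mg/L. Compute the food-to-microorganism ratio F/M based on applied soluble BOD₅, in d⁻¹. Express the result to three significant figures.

F/M ≈ 0.242 d⁻¹

F/M = Q·S₀ / (V·X) = 46900 × 254 / (26900 × 1830) = 0.2420 g soluble BOD₅·(g VSS·d)⁻¹.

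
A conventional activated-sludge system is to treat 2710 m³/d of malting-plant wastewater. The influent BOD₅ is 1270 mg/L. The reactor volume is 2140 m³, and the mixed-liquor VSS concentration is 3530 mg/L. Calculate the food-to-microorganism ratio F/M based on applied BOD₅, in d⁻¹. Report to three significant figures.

F/M = applied load / biomass = Q·S₀/(V·X) = 2710 × 1270 / (2140 × 3530) = 0.4556 d⁻¹.

F/M ≈ 0.456 d⁻¹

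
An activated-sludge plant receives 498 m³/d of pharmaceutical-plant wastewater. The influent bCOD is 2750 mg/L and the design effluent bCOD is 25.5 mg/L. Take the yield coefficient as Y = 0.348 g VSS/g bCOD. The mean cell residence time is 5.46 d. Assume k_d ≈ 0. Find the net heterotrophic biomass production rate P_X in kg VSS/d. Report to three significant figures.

No decay correction is needed, so Y_obs = Y = 0.348.
Q·(S₀ − S) = 498 × (2750 − 25.5) × 10⁻³ = 1357 kg/d removed.
So the net sludge growth is P_X = 0.3480 × 1357 = 472.2 kg VSS/d.

P_X ≈ 472 kg VSS/d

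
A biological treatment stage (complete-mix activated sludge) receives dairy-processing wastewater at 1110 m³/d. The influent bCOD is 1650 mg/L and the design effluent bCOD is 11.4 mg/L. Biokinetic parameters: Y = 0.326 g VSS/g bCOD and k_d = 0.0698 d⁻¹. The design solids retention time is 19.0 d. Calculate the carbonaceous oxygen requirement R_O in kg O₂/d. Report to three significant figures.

Correct the yield for decay: Y_obs = Y/(1 + k_d θ_c) = 0.326 / (1 + 0.0698 × 19.0) = 0.326 / 2.326 = 0.1401.
Q·(S₀ − S) = 1110 × (1650 − 11.4) × 10⁻³ = 1819 kg/d removed.
Biomass synthesised: P_X = Y_obs × 1819 = 254.9 kg VSS/d.
R_O = Q·ΔS − 1.42 P_X = 1819 − 362.0 = 1457 kg O₂/d.

R_O ≈ 1460 kg O₂/d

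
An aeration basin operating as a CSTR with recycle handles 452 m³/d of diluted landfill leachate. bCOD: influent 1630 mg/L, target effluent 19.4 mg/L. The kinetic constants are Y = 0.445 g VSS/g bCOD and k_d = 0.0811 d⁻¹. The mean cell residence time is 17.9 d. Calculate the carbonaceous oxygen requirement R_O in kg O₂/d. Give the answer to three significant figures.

Y_obs = Y / (1 + k_d θ_c) = 0.445 / (1 + 0.0811 × 17.9) = 0.445 / 2.452 = 0.1815.
Substrate removed = Q·(S₀ − S) = 452 m³/d × (1630 − 19.4) g/m³ = 7.28×10^5 g/d = 728.0 kg/d.
Net sludge production P_X = 0.1815 × 728.0 = 132.1 kg VSS/d.
R_O = Q·(S₀ − S) − 1.42·P_X = 728.0 − 1.42 × 132.1 = 540.4 kg O₂/d.

R_O ≈ 540 kg O₂/d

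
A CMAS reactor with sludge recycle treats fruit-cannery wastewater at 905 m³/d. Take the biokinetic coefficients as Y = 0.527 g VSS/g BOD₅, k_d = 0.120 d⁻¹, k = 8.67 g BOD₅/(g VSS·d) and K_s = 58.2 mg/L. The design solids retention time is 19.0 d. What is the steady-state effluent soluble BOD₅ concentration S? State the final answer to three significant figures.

S ≈ 2.29 mg/L

Effluent substrate depends only on kinetics and SRT: S = K_s(1 + k_d θ_c) / [θ_c(Yk − k_d) − 1] = 58.2 × (1 + 0.120 × 19.0) / [19.0 × (0.527 × 8.67 − 0.120) − 1] = 190.9 / 83.53 = 2.285 mg/L.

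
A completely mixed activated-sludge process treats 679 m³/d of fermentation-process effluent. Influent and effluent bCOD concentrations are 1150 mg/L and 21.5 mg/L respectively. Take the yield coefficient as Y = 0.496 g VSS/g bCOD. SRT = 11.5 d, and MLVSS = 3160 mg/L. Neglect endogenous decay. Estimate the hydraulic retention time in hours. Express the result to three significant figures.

V·X = Y·Q·ΔS·θ_c gives V = 0.496 × 679 × (1150 − 21.5) × 11.5 / 3160 = 1383 m³.
τ = V/Q = 1383/679 = 2.037 d, or 48.89 h.

τ ≈ 48.9 h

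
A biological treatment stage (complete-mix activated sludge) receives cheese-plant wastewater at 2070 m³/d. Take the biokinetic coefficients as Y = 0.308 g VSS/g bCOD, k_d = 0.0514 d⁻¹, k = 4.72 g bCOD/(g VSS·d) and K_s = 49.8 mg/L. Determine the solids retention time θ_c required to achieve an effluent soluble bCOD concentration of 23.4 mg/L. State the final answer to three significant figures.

θ_c ≈ 2.42 d

Specific growth rate at S = 23.4 mg/L: μ = YkS/(K_s+S) = 0.308·4.72·23.4/(49.8+23.4) = 0.4647 d⁻¹.
Then 1/θ_c = μ − k_d = 0.4647 − 0.0514 = 0.4133 d⁻¹, giving θ_c = 2.419 d.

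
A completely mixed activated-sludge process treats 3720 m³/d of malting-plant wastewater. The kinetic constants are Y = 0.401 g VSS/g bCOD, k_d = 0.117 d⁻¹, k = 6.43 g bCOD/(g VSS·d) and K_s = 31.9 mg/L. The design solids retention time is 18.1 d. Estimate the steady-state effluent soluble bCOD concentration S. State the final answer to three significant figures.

Effluent substrate depends only on kinetics and SRT: S = K_s(1 + k_d θ_c) / [θ_c(Yk − k_d) − 1] = 31.9 × (1 + 0.117 × 18.1) / [18.1 × (0.401 × 6.43 − 0.117) − 1] = 99.45 / 43.55 = 2.284 mg/L.

S ≈ 2.28 mg/L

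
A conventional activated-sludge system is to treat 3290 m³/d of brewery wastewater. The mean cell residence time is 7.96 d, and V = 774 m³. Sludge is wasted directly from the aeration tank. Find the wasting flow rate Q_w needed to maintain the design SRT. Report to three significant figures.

Q_w ≈ 97.2 m³/d

For wasting at MLVSS concentration, Q_w = V/θ_c = 774.0/7.96 = 97.24 m³/d.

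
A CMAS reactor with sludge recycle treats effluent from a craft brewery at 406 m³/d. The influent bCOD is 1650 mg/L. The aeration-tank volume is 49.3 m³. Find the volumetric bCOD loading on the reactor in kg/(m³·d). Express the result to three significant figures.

L_v = Q S₀ / V = 406 × 1650 × 10⁻³ / 49.30 = 13.59 kg/(m³·d).

L_v ≈ 13.6 kg bCOD/(m³·d)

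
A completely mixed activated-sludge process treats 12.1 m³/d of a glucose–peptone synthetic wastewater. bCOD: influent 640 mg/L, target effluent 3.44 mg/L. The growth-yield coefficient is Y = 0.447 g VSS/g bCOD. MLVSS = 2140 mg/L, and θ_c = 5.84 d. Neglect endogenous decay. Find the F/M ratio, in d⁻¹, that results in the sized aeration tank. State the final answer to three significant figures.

With k_d = 0 the design equation reduces to V = Y Q (S₀−S) θ_c / X = 0.447 × 12.1 × (640 − 3.44) × 5.84 / 2140 = 9.396 m³.
Food-to-microorganism ratio F/M = Q S₀ / (V X) = 12.1 × 640 / (9.396 × 2140) = 0.3851 d⁻¹.

F/M ≈ 0.385 d⁻¹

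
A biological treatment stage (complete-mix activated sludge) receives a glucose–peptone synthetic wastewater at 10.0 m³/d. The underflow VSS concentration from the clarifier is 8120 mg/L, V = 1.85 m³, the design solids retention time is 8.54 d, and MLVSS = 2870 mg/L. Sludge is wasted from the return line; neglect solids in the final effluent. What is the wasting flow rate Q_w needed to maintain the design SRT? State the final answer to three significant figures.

Q_w ≈ 0.0766 m³/d

Wasting from the return line (neglecting effluent solids): Q_w = V·X / (θ_c·X_r) = 1.850 × 2870 / (8.54 × 8120) = 0.07657 m³/d.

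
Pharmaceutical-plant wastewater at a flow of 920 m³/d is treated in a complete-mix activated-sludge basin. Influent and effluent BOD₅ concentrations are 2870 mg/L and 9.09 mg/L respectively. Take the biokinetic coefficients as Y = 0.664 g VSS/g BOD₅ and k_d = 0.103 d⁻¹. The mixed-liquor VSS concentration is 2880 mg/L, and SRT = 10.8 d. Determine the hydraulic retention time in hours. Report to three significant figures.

τ ≈ 80.9 h

From the SRT design equation V = Y Q (S₀−S) θ_c / [X (1 + k_d θ_c)] = 0.664 × 920 × (2870 − 9.09) × 10.8 / [2880 × (1 + 0.103 × 10.8)] = 1.89×10^7 / 6084 = 3103 m³.
Hydraulic retention time τ = V/Q = 3103 / 920 = 3.372 d = 80.94 h.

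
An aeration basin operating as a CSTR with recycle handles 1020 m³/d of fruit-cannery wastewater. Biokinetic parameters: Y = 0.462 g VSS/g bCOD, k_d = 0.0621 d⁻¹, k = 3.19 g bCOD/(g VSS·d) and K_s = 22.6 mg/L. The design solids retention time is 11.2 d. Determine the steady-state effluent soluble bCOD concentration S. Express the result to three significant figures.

Effluent substrate depends only on kinetics and SRT: S = K_s(1 + k_d θ_c) / [θ_c(Yk − k_d) − 1] = 22.6 × (1 + 0.0621 × 11.2) / [11.2 × (0.462 × 3.19 − 0.0621) − 1] = 38.32 / 14.81 = 2.587 mg/L.

S ≈ 2.59 mg/L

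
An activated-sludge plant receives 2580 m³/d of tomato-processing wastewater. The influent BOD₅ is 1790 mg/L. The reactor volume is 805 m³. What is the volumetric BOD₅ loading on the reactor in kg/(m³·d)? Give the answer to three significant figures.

Volumetric loading L_v = Q·S₀ / V = 2580 × 1790 g/m³ / 805.0 m³ = 5737 g/(m³·d) = 5.737 kg BOD₅/(m³·d).

L_v ≈ 5.74 kg BOD₅/(m³·d)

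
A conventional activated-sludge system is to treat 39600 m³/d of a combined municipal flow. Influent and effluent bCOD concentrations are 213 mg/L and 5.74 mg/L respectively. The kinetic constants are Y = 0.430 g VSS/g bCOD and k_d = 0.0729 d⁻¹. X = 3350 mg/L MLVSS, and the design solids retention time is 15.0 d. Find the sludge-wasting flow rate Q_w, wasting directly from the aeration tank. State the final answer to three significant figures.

From the SRT design equation V = Y Q (S₀−S) θ_c / [X (1 + k_d θ_c)] = 0.430 × 39600 × (213 − 5.74) × 15.0 / [3350 × (1 + 0.0729 × 15.0)] = 5.29×10^7 / 7013 = 7548 m³.
Wasting from the aeration tank: Q_w = V / θ_c = 7548 / 15.0 = 503.2 m³/d.

Q_w ≈ 503 m³/d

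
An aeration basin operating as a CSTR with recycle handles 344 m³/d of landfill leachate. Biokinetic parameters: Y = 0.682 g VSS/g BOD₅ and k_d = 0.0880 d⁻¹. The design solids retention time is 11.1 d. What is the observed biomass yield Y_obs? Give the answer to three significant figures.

Y_obs ≈ 0.345 g VSS/g BOD₅

The observed yield is Y_obs = Y/(1 + k_d·θ_c) = 0.682 / (1 + 0.0880 × 11.1) = 0.682 / 1.977 = 0.3450 g VSS per g BOD₅ removed.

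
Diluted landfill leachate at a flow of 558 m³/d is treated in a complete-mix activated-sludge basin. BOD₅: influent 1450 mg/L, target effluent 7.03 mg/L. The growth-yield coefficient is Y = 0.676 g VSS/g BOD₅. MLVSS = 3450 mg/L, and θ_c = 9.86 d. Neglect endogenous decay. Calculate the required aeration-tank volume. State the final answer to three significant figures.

With k_d = 0 the design equation reduces to V = Y Q (S₀−S) θ_c / X = 0.676 × 558 × (1450 − 7.03) × 9.86 / 3450 = 1556 m³.

V ≈ 1560 m³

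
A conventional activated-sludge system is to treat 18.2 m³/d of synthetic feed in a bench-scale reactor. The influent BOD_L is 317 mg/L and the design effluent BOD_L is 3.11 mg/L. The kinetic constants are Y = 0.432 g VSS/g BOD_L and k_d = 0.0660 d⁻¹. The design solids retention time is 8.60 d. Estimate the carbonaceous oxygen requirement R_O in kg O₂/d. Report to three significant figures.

The observed yield is Y_obs = Y/(1 + k_d·θ_c) = 0.432 / (1 + 0.0660 × 8.60) = 0.432 / 1.568 = 0.2756 g VSS per g BOD_L removed.
Substrate removed = Q·(S₀ − S) = 18.2 m³/d × (317 − 3.11) g/m³ = 5.71×10^3 g/d = 5.713 kg/d.
Biomass synthesised: P_X = Y_obs × 5.713 = 1.574 kg VSS/d.
Carbonaceous O₂ demand = substrate oxidised − cell-mass equivalent = 5.713 − 1.42 × 1.574 = 3.477 kg O₂/d.

R_O ≈ 3.48 kg O₂/d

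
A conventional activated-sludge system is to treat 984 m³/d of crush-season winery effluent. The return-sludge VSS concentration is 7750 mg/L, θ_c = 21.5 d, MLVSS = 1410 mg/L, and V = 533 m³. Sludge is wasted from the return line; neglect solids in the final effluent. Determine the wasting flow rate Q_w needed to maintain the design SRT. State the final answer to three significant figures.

Q_w = (V·X)/(θ_c X_r) = 533.0 × 1410 / (21.5 × 7750) = 4.510 m³/d.

Q_w ≈ 4.51 m³/d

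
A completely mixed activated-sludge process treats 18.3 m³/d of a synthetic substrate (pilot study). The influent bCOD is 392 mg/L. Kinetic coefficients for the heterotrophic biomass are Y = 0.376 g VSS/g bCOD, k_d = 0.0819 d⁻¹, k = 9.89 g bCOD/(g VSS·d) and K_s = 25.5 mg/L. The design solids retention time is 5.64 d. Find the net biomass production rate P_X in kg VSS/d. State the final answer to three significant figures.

Effluent substrate depends only on kinetics and SRT: S = K_s(1 + k_d θ_c) / [θ_c(Yk − k_d) − 1] = 25.5 × (1 + 0.0819 × 5.64) / [5.64 × (0.376 × 9.89 − 0.0819) − 1] = 37.28 / 19.51 = 1.911 mg/L.
Observed yield with endogenous decay: Y_obs = Y / (1 + k_d·θ_c) = 0.376 / (1 + 0.0819 × 5.64) = 0.376 / 1.462 = 0.2572 g VSS/g bCOD.
ΔS = 392 − 1.91 = 390.1 mg/L, so the substrate removal rate is 18.3 × 390.1/1000 = 7.139 kg bCOD/d.
So the net sludge growth is P_X = 0.2572 × 7.139 = 1.836 kg VSS/d.

P_X ≈ 1.84 kg VSS/d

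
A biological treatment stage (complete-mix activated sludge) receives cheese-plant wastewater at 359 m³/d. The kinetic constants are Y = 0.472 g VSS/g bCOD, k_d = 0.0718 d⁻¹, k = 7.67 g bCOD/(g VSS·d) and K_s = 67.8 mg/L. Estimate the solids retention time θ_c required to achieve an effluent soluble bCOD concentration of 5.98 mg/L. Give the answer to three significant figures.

At the target effluent, Y k S/(K_s+S) = 0.472×7.67×5.98/73.78 = 0.2934 d⁻¹.
θ_c = 1/(μ − k_d) = 1/(0.2934 − 0.0718) = 1/0.2216 = 4.512 d.

θ_c ≈ 4.51 d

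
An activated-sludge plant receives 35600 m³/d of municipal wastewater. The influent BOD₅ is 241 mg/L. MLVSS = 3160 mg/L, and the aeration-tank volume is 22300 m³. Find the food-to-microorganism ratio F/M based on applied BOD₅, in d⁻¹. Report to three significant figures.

F/M = Q·S₀ / (V·X) = 35600 × 241 / (22300 × 3160) = 0.1218 g BOD₅·(g VSS·d)⁻¹.

F/M ≈ 0.122 d⁻¹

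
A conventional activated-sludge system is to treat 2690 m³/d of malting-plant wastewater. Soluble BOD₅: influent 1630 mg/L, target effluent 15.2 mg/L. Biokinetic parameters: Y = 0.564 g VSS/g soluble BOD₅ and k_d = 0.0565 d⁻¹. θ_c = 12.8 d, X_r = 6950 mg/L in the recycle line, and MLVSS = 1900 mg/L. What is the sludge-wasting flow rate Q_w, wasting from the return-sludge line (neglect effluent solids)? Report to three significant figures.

From the SRT design equation V = Y Q (S₀−S) θ_c / [X (1 + k_d θ_c)] = 0.564 × 2690 × (1630 − 15.2) × 12.8 / [1900 × (1 + 0.0565 × 12.8)] = 3.14×10^7 / 3274 = 9578 m³.
Wasting from the return line (neglecting effluent solids): Q_w = V·X / (θ_c·X_r) = 9578 × 1900 / (12.8 × 6950) = 204.6 m³/d.

Q_w ≈ 205 m³/d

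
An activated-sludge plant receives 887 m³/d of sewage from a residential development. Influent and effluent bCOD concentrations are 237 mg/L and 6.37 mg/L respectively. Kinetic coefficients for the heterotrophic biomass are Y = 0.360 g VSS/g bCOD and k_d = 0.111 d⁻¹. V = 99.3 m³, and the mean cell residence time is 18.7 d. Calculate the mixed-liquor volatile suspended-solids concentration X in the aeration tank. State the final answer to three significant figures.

Solving the biomass balance for X: X = Y Q (S₀−S) θ_c / [V (1+k_d θ_c)] = 0.360 × 887 × (237 − 6.37) × 18.7 / [99.3 × (1 + 0.111 × 18.7)] = 4509 mg/L.

X ≈ 4510 mg/L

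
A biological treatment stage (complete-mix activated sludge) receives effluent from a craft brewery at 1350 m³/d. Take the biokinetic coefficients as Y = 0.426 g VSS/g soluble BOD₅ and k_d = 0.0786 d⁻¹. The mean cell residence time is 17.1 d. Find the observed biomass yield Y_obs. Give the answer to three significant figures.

Y_obs ≈ 0.182 g VSS/g soluble BOD₅

The observed yield is Y_obs = Y/(1 + k_d·θ_c) = 0.426 / (1 + 0.0786 × 17.1) = 0.426 / 2.344 = 0.1817 g VSS per g soluble BOD₅ removed.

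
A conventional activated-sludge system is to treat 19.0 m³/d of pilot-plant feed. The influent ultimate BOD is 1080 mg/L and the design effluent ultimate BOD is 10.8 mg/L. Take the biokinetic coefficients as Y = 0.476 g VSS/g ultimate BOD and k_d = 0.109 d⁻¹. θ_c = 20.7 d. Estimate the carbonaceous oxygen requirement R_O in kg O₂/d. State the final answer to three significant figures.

Observed yield with endogenous decay: Y_obs = Y / (1 + k_d·θ_c) = 0.476 / (1 + 0.109 × 20.7) = 0.476 / 3.256 = 0.1462 g VSS/g ultimate BOD.
ΔS = 1080 − 10.8 = 1069 mg/L, so the substrate removal rate is 19.0 × 1069/1000 = 20.31 kg ultimate BOD/d.
Net sludge production P_X = 0.1462 × 20.31 = 2.970 kg VSS/d.
Carbonaceous O₂ demand = substrate oxidised − cell-mass equivalent = 20.31 − 1.42 × 2.970 = 16.10 kg O₂/d.

R_O ≈ 16.1 kg O₂/d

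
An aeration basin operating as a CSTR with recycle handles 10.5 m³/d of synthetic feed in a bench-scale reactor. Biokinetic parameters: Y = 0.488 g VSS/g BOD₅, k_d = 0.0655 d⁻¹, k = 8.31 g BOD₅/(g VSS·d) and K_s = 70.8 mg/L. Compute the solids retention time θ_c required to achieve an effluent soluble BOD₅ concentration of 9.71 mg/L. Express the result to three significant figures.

θ_c ≈ 2.36 d

Specific growth rate at S = 9.71 mg/L: μ = YkS/(K_s+S) = 0.488·8.31·9.71/(70.8+9.71) = 0.4891 d⁻¹.
θ_c = 1/(μ − k_d) = 1/(0.4891 − 0.0655) = 1/0.4236 = 2.361 d.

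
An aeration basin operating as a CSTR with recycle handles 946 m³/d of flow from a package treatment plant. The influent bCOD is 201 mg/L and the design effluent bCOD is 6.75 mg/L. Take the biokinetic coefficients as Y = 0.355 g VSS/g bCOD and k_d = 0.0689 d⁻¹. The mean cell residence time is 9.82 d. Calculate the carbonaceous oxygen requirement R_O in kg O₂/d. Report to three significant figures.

R_O ≈ 129 kg O₂/d

The observed yield is Y_obs = Y/(1 + k_d·θ_c) = 0.355 / (1 + 0.0689 × 9.82) = 0.355 / 1.677 = 0.2117 g VSS per g bCOD removed.
Substrate removed = Q·(S₀ − S) = 946 m³/d × (201 − 6.75) g/m³ = 1.84×10^5 g/d = 183.8 kg/d.
Net sludge production P_X = 0.2117 × 183.8 = 38.91 kg VSS/d.
Carbonaceous O₂ demand = substrate oxidised − cell-mass equivalent = 183.8 − 1.42 × 38.91 = 128.5 kg O₂/d.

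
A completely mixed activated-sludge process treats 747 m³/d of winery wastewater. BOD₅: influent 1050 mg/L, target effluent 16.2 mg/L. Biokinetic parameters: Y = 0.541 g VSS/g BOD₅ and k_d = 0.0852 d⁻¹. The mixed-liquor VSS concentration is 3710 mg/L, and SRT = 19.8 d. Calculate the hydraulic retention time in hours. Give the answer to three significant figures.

τ ≈ 26.7 h

Steady-state biomass mass balance: V·X·(1 + k_d·θ_c) = Y·Q·(S₀ − S)·θ_c, so V = 0.541 × 747 × (1050 − 16.2) × 19.8 / [3710 × (1 + 0.0852 × 19.8)] = 8.27×10^6 / 9969 = 829.8 m³.
τ = V/Q = 829.8/747 = 1.111 d, or 26.66 h.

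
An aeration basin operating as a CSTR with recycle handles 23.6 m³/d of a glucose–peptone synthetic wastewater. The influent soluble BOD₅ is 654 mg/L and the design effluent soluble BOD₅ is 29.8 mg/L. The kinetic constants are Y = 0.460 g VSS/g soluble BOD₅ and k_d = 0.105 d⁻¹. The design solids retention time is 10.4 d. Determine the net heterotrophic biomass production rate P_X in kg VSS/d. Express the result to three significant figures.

P_X ≈ 3.24 kg VSS/d

The observed yield is Y_obs = Y/(1 + k_d·θ_c) = 0.460 / (1 + 0.105 × 10.4) = 0.460 / 2.092 = 0.2199 g VSS per g soluble BOD₅ removed.
Mass of soluble BOD₅ removed per day: Q(S₀ − S) = 23.6 × 624.2 g/m³ = 14.73 kg/d.
So the net sludge growth is P_X = 0.2199 × 14.73 = 3.239 kg VSS/d.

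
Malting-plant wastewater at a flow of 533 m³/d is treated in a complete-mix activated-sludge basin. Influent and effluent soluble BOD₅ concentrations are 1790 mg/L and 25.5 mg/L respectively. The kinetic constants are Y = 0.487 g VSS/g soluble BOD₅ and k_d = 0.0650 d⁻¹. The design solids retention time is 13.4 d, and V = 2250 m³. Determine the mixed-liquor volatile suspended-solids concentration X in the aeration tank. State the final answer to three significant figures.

From V·X·(1 + k_d·θ_c) = Y·Q·(S₀ − S)·θ_c: X = 0.487 × 533 × (1790 − 25.5) × 13.4 / [2250 × (1 + 0.0650 × 13.4)] = 1458 mg/L.

X ≈ 1460 mg/L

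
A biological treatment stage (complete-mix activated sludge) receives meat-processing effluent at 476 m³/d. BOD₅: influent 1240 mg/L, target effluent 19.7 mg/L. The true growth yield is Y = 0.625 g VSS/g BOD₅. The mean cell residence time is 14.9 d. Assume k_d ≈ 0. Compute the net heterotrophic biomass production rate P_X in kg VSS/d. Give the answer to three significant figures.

P_X ≈ 363 kg VSS/d

Since k_d ≈ 0, Y_obs = Y = 0.625 g VSS/g BOD₅.
Q·(S₀ − S) = 476 × (1240 − 19.7) × 10⁻³ = 580.9 kg/d removed.
So the net sludge growth is P_X = 0.6250 × 580.9 = 363.0 kg VSS/d.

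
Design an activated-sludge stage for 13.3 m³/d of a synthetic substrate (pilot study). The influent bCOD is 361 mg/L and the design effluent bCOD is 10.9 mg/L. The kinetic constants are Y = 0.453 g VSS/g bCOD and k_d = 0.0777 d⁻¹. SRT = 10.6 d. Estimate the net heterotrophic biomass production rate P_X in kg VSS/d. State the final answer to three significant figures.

The observed yield is Y_obs = Y/(1 + k_d·θ_c) = 0.453 / (1 + 0.0777 × 10.6) = 0.453 / 1.824 = 0.2484 g VSS per g bCOD removed.
Q·(S₀ − S) = 13.3 × (361 − 10.9) × 10⁻³ = 4.656 kg/d removed.
Biomass produced: P_X = Y_obs·Q·ΔS = 0.2484 × 4.656 ≈ 1.157 kg VSS/d.

P_X ≈ 1.16 kg VSS/d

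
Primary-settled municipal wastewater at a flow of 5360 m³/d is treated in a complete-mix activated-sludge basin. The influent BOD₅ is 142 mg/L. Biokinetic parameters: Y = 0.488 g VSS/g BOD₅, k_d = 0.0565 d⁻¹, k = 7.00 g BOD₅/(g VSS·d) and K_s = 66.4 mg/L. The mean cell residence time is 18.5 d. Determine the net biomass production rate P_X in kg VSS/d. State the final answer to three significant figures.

From the Monod/SRT balance for a CMAS, S = K_s·(1+k_d θ_c)/[θ_c·(Y k − k_d) − 1] = 66.4 × (1 + 0.0565 × 18.5) / [18.5 × (0.488 × 7.00 − 0.0565) − 1] = 135.8 / 61.15 = 2.221 mg/L.
The observed yield is Y_obs = Y/(1 + k_d·θ_c) = 0.488 / (1 + 0.0565 × 18.5) = 0.488 / 2.045 = 0.2386 g VSS per g BOD₅ removed.
Q·(S₀ − S) = 5360 × (142 − 2.22) × 10⁻³ = 749.2 kg/d removed.
Net biomass production P_X = Y_obs × Q·(S₀ − S) = 0.2386 × 749.2 = 178.8 kg VSS/d.

P_X ≈ 179 kg VSS/d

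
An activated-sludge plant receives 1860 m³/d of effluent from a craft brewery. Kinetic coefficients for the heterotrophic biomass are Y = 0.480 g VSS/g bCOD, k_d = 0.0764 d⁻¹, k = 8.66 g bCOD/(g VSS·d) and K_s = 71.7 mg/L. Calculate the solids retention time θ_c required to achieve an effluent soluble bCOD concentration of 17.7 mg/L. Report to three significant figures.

θ_c ≈ 1.34 d

At the target effluent, Y k S/(K_s+S) = 0.480×8.66×17.7/89.40 = 0.8230 d⁻¹.
1/θ_c = 0.8230 − 0.0764 = 0.7466 d⁻¹, so θ_c = 1.339 d.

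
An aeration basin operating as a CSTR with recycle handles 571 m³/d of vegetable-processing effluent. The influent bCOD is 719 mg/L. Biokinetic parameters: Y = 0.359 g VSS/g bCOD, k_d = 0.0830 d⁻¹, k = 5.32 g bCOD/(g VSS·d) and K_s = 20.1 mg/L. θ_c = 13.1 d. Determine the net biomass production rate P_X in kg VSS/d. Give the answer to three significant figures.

For a completely mixed reactor with recycle the Lawrence–McCarty relation gives S = K_s·(1 + k_d·θ_c) / [θ_c·(Y·k − k_d) − 1] = 20.1 × (1 + 0.0830 × 13.1) / [13.1 × (0.359 × 5.32 − 0.0830) − 1] = 41.95 / 22.93 = 1.830 mg/L.
Y_obs = Y / (1 + k_d θ_c) = 0.359 / (1 + 0.0830 × 13.1) = 0.359 / 2.087 = 0.1720.
Q·(S₀ − S) = 571 × (719 − 1.83) × 10⁻³ = 409.5 kg/d removed.
Biomass produced: P_X = Y_obs·Q·ΔS = 0.1720 × 409.5 ≈ 70.43 kg VSS/d.

P_X ≈ 70.4 kg VSS/d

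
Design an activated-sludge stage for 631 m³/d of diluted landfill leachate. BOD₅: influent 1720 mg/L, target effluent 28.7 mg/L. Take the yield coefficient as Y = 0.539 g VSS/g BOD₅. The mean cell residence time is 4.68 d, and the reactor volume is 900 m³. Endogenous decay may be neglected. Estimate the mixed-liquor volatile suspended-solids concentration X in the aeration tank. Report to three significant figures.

From V·X = Y·Q·(S₀ − S)·θ_c (decay neglected): X = 0.539 × 631 × (1720 − 28.7) × 4.68 / 900 = 2991 mg/L.

X ≈ 2990 mg/L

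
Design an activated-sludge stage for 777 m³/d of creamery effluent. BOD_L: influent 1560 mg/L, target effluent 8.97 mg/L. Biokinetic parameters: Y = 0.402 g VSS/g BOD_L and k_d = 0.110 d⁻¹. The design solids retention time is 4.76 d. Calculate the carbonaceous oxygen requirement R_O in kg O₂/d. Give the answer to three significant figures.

Y_obs = Y / (1 + k_d θ_c) = 0.402 / (1 + 0.110 × 4.76) = 0.402 / 1.524 = 0.2638.
ΔS = 1560 − 8.97 = 1551 mg/L, so the substrate removal rate is 777 × 1551/1000 = 1205 kg BOD_L/d.
P_X = Y_obs·Q·(S₀ − S) = 0.2638 × 1205 = 318.0 kg VSS/d.
R_O = Q·ΔS − 1.42 P_X = 1205 − 451.5 = 753.6 kg O₂/d.

R_O ≈ 754 kg O₂/d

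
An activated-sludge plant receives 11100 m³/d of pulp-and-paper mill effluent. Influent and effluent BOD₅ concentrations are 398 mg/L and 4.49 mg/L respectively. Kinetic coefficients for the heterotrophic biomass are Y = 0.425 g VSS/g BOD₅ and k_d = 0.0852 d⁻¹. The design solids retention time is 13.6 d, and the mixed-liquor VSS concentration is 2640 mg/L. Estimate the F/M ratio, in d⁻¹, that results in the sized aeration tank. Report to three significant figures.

F/M ≈ 0.378 d⁻¹

Rearranging the biomass balance for a CMAS with decay, V = Y·Q·ΔS·θ_c / [X·(1+k_d θ_c)] = 0.425 × 11100 × (398 − 4.49) × 13.6 / [2640 × (1 + 0.0852 × 13.6)] = 2.52×10^7 / 5699 = 4430 m³.
Food-to-microorganism ratio F/M = Q S₀ / (V X) = 11100 × 398 / (4430 × 2640) = 0.3777 d⁻¹.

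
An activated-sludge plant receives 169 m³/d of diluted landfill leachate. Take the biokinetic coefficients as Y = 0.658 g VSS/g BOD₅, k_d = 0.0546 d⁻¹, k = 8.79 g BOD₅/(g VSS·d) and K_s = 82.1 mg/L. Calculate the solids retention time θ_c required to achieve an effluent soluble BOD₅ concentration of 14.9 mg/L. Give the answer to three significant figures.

From 1/θ_c = Y·k·S/(K_s + S) − k_d: Y·k·S/(K_s+S) = 0.658 × 8.79 × 14.9 / (82.1 + 14.9) = 0.8884 d⁻¹.
θ_c = 1/(μ − k_d) = 1/(0.8884 − 0.0546) = 1/0.8338 = 1.199 d.

θ_c ≈ 1.20 d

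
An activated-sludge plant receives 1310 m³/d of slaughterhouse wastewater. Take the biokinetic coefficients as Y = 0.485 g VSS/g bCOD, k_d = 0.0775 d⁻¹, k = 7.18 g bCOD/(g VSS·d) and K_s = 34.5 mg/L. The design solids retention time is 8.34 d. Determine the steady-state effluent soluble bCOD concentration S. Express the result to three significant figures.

S ≈ 2.07 mg/L

From the Monod/SRT balance for a CMAS, S = K_s·(1+k_d θ_c)/[θ_c·(Y k − k_d) − 1] = 34.5 × (1 + 0.0775 × 8.34) / [8.34 × (0.485 × 7.18 − 0.0775) − 1] = 56.80 / 27.40 = 2.073 mg/L.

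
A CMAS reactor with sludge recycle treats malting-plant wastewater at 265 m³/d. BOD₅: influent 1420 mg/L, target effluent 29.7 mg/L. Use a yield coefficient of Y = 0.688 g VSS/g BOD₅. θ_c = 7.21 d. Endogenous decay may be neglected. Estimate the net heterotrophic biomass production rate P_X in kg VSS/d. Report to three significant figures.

P_X ≈ 253 kg VSS/d

Since k_d ≈ 0, Y_obs = Y = 0.688 g VSS/g BOD₅.
ΔS = 1420 − 29.7 = 1390 mg/L, so the substrate removal rate is 265 × 1390/1000 = 368.4 kg BOD₅/d.
So the net sludge growth is P_X = 0.6880 × 368.4 = 253.5 kg VSS/d.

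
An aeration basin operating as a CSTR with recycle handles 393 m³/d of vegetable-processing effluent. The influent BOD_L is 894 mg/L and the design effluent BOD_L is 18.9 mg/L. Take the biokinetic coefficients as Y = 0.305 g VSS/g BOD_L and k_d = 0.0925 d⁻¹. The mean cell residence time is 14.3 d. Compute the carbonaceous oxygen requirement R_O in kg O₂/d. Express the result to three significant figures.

The observed yield is Y_obs = Y/(1 + k_d·θ_c) = 0.305 / (1 + 0.0925 × 14.3) = 0.305 / 2.323 = 0.1313 g VSS per g BOD_L removed.
Mass of BOD_L removed per day: Q(S₀ − S) = 393 × 875.1 g/m³ = 343.9 kg/d.
Biomass synthesised: P_X = Y_obs × 343.9 = 45.16 kg VSS/d.
R_O = Q·(S₀ − S) − 1.42·P_X = 343.9 − 1.42 × 45.16 = 279.8 kg O₂/d.

R_O ≈ 280 kg O₂/d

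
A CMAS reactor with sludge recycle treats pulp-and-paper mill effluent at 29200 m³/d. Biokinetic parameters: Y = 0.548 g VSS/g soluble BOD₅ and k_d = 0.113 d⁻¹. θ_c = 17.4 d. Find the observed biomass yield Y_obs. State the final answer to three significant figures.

Correct the yield for decay: Y_obs = Y/(1 + k_d θ_c) = 0.548 / (1 + 0.113 × 17.4) = 0.548 / 2.966 = 0.1847.

Y_obs ≈ 0.185 g VSS/g soluble BOD₅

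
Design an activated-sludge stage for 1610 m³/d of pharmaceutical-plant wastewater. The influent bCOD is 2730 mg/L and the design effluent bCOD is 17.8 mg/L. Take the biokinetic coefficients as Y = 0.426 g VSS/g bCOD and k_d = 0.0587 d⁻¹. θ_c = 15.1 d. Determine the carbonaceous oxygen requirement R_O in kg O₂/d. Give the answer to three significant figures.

R_O ≈ 2970 kg O₂/d

Y_obs = Y / (1 + k_d θ_c) = 0.426 / (1 + 0.0587 × 15.1) = 0.426 / 1.886 = 0.2258.
Mass of bCOD removed per day: Q(S₀ − S) = 1610 × 2712 g/m³ = 4367 kg/d.
Biomass synthesised: P_X = Y_obs × 4367 = 986.1 kg VSS/d.
Carbonaceous O₂ demand = substrate oxidised − cell-mass equivalent = 4367 − 1.42 × 986.1 = 2966 kg O₂/d.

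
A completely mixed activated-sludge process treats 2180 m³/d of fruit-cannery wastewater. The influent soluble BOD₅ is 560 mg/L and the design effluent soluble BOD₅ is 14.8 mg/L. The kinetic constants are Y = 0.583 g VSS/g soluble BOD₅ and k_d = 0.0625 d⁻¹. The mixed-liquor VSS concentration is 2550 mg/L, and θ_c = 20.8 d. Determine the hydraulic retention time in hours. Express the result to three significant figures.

Rearranging the biomass balance for a CMAS with decay, V = Y·Q·ΔS·θ_c / [X·(1+k_d θ_c)] = 0.583 × 2180 × (560 − 14.8) × 20.8 / [2550 × (1 + 0.0625 × 20.8)] = 1.44×10^7 / 5865 = 2457 m³.
τ = V/Q = 2457/2180 = 1.127 d, or 27.05 h.

τ ≈ 27.1 h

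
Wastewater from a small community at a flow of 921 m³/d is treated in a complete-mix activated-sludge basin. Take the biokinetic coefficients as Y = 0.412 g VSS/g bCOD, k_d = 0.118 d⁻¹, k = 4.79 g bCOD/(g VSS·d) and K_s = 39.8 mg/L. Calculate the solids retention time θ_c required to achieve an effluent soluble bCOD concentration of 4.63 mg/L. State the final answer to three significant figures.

At the target effluent, Y k S/(K_s+S) = 0.412×4.79×4.63/44.43 = 0.2057 d⁻¹.
1/θ_c = 0.2057 − 0.118 = 0.08765 d⁻¹, so θ_c = 11.41 d.

θ_c ≈ 11.4 d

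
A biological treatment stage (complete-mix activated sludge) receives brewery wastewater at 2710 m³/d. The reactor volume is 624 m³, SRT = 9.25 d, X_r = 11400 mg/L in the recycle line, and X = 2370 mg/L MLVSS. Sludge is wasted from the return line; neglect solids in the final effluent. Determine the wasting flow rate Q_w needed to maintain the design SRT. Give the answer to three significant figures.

Q_w ≈ 14.0 m³/d

Q_w = (V·X)/(θ_c X_r) = 624.0 × 2370 / (9.25 × 11400) = 14.02 m³/d.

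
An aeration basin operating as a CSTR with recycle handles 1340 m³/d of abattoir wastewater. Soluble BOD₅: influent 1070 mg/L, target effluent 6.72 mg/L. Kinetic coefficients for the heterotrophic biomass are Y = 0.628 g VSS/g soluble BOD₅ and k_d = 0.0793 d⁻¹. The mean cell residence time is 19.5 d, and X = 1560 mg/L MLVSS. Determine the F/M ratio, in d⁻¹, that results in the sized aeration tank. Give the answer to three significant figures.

F/M ≈ 0.209 d⁻¹

From the SRT design equation V = Y Q (S₀−S) θ_c / [X (1 + k_d θ_c)] = 0.628 × 1340 × (1070 − 6.72) × 19.5 / [1560 × (1 + 0.0793 × 19.5)] = 1.74×10^7 / 3972 = 4392 m³.
F/M = Q·S₀ / (V·X) = 1340 × 1070 / (4392 × 1560) = 0.2092 g soluble BOD₅·(g VSS·d)⁻¹.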